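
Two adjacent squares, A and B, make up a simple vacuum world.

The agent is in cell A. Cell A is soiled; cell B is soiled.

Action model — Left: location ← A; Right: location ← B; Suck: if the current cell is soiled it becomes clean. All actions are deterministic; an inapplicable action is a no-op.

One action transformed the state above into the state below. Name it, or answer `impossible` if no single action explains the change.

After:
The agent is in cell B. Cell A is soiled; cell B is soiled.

try  Left: (A; A:soiled, B:soiled)
try Right: (B; A:soiled, B:soiled)  ← match
try  Suck: (A; A:clean, B:soiled)

Right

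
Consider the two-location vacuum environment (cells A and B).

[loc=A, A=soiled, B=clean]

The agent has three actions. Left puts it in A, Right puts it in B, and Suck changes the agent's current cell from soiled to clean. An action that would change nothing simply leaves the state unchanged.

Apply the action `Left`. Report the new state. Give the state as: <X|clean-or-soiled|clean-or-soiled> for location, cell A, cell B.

<A|soiled|clean>

start: <A|soiled|clean>
t=1 Left ⇒ <A|soiled|clean>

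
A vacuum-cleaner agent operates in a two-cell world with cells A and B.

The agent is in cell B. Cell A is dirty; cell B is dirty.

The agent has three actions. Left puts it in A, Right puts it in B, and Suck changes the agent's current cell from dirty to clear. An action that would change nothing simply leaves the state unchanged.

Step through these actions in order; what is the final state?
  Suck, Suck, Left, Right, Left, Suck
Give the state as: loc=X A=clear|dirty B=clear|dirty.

Suck (#1): loc=B A=dirty B=clear
Suck (#2): loc=B A=dirty B=clear
Left (#3): loc=A A=dirty B=clear
Right (#4): loc=B A=dirty B=clear
Left (#5): loc=A A=dirty B=clear
Suck (#6): loc=A A=clear B=clear

loc=A A=clear B=clear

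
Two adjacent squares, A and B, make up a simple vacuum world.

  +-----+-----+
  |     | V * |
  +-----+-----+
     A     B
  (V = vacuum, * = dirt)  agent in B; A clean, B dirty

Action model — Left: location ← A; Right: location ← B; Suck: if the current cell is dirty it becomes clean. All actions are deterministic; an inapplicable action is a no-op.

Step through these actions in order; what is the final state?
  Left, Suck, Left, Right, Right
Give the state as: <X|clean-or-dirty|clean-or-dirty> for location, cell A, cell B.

<B|clean|dirty>

[1] after Left: <A|clean|dirty>
[2] after Suck: <A|clean|dirty>
[3] after Left: <A|clean|dirty>
[4] after Right: <B|clean|dirty>
[5] after Right: <B|clean|dirty>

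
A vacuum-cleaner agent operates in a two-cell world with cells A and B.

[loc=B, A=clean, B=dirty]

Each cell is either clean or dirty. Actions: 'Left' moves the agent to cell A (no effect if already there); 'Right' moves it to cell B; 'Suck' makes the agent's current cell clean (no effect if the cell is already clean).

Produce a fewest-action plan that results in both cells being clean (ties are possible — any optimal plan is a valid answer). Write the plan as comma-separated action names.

Suck

Suck (#1): loc=B A=clean B=clean
min 1: B is dirty, one Suck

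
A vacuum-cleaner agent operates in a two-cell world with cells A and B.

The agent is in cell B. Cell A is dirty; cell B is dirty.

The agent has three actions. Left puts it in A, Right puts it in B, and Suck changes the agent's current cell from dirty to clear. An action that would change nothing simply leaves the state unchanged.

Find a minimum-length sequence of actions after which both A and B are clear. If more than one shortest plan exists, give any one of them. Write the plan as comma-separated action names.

1. Suck → <B|dirty|clear>
2. Left → <A|dirty|clear>
3. Suck → <A|clear|clear>
min 3: Suck B + move + Suck A

Suck, Left, Suck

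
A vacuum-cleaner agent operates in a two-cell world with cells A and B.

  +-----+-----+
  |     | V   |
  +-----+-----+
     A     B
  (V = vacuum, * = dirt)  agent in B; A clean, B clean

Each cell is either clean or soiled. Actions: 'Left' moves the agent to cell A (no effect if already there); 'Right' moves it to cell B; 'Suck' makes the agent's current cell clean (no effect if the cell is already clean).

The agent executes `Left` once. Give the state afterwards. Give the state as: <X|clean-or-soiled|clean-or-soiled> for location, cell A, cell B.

start: <B|clean|clean>
t=1 Left ⇒ <A|clean|clean>

<A|clean|clean>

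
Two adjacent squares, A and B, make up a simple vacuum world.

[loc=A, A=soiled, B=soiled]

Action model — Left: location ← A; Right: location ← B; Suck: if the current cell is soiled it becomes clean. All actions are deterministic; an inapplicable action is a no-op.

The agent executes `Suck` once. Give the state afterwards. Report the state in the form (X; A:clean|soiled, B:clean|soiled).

start: (A; A:soiled, B:soiled)
[1] after Suck: (A; A:clean, B:soiled)

(A; A:clean, B:soiled)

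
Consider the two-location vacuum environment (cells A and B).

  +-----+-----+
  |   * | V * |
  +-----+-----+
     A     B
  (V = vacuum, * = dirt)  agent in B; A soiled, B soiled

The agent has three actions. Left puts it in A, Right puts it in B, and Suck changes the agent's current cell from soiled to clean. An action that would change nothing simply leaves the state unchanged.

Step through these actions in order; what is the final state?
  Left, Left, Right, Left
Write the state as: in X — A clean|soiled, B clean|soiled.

in A — A soiled, B soiled

1. Left → in A — A soiled, B soiled
2. Left → in A — A soiled, B soiled
3. Right → in B — A soiled, B soiled
4. Left → in A — A soiled, B soiled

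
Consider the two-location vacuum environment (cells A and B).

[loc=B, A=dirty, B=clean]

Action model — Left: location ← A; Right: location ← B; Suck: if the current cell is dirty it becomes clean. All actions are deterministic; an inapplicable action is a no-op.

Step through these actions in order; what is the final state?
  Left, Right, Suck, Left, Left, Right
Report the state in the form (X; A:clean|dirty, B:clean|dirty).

(B; A:dirty, B:clean)

1. Left → (A; A:dirty, B:clean)
2. Right → (B; A:dirty, B:clean)
3. Suck → (B; A:dirty, B:clean)
4. Left → (A; A:dirty, B:clean)
5. Left → (A; A:dirty, B:clean)
6. Right → (B; A:dirty, B:clean)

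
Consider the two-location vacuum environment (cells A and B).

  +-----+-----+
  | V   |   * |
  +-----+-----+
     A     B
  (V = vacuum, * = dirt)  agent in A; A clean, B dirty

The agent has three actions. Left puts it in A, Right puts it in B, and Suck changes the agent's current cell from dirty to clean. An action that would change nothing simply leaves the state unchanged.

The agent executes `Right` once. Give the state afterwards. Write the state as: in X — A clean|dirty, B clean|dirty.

start: in A — A clean, B dirty
[1] after Right: in B — A clean, B dirty

in B — A clean, B dirty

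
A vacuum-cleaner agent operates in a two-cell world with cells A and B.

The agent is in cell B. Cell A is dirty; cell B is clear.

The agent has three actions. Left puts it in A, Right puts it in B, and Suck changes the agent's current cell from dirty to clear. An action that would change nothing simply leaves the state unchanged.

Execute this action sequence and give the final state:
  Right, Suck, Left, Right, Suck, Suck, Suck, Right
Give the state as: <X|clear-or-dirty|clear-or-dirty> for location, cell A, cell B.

<B|dirty|clear>

1. Right → <B|dirty|clear>
2. Suck → <B|dirty|clear>
3. Left → <A|dirty|clear>
4. Right → <B|dirty|clear>
5. Suck → <B|dirty|clear>
6. Suck → <B|dirty|clear>
7. Suck → <B|dirty|clear>
8. Right → <B|dirty|clear>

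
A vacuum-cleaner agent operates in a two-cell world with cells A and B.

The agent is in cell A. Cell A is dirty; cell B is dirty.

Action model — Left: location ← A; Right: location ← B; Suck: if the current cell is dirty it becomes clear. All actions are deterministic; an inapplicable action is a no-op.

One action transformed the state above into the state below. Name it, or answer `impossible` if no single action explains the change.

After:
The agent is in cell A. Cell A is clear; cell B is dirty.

Suck

try  Left: loc=A A=dirty B=dirty
try Right: loc=B A=dirty B=dirty
try  Suck: loc=A A=clear B=dirty  ← match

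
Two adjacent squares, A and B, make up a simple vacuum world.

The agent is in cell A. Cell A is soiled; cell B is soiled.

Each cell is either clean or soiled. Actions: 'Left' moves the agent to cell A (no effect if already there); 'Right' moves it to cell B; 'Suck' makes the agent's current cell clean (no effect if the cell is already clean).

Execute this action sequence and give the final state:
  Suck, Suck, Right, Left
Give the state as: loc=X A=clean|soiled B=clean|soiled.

1) do Suck; now loc=A A=clean B=soiled
2) do Suck; now loc=A A=clean B=soiled
3) do Right; now loc=B A=clean B=soiled
4) do Left; now loc=A A=clean B=soiled

loc=A A=clean B=soiled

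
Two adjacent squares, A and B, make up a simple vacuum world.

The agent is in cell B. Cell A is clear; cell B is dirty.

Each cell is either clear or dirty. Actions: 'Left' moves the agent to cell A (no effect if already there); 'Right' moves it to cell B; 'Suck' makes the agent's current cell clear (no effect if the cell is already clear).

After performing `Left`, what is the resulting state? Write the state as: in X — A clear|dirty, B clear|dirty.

in A — A clear, B dirty

start: in B — A clear, B dirty
step 1/1 (Left): in A — A clear, B dirty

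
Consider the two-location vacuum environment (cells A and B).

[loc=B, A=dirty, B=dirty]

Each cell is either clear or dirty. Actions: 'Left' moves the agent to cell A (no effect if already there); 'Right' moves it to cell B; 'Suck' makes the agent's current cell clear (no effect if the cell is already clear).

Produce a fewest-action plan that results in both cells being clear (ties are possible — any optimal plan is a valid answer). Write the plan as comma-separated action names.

1. Suck → <B|dirty|clear>
2. Left → <A|dirty|clear>
3. Suck → <A|clear|clear>
min 3: Suck B + move + Suck A

Suck, Left, Suck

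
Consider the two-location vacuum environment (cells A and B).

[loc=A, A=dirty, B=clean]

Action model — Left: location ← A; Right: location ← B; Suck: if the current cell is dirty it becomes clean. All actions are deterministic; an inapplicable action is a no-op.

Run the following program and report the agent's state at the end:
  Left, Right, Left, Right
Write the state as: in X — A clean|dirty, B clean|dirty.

in B — A dirty, B clean

1) do Left; now in A — A dirty, B clean
2) do Right; now in B — A dirty, B clean
3) do Left; now in A — A dirty, B clean
4) do Right; now in B — A dirty, B clean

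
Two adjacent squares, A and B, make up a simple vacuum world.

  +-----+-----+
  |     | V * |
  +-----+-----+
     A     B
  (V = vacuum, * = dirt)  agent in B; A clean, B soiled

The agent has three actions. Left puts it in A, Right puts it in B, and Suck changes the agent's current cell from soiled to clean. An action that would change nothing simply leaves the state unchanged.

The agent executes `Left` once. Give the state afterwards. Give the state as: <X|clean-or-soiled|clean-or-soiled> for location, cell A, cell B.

<A|clean|soiled>

start: <B|clean|soiled>
1. Left → <A|clean|soiled>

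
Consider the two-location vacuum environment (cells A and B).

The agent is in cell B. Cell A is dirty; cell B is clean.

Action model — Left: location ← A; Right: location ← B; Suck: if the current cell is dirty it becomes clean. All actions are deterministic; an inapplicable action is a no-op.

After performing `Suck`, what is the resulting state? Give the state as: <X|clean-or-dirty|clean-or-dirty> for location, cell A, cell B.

<B|dirty|clean>

start: <B|dirty|clean>
step 1/1 (Suck): <B|dirty|clean>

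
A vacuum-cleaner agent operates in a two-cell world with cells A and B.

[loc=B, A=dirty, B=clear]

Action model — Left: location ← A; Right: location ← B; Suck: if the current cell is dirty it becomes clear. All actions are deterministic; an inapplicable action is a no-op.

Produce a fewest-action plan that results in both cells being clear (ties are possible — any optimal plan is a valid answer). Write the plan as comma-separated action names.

Left, Suck

t=1 Left ⇒ <A|dirty|clear>
t=2 Suck ⇒ <A|clear|clear>
min 2: go A then Suck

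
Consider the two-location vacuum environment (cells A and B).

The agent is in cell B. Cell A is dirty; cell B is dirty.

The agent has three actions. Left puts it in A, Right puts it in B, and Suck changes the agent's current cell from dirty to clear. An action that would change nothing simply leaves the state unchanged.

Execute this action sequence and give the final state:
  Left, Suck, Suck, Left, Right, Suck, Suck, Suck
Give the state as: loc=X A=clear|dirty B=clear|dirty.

Left (#1): loc=A A=dirty B=dirty
Suck (#2): loc=A A=clear B=dirty
Suck (#3): loc=A A=clear B=dirty
Left (#4): loc=A A=clear B=dirty
Right (#5): loc=B A=clear B=dirty
Suck (#6): loc=B A=clear B=clear
Suck (#7): loc=B A=clear B=clear
Suck (#8): loc=B A=clear B=clear

loc=B A=clear B=clear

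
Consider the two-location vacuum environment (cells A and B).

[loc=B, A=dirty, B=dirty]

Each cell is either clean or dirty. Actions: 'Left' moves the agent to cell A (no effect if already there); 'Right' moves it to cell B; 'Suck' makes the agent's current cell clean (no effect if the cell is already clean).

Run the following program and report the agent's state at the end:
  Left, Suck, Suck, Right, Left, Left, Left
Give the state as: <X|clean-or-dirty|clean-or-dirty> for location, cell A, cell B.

1) do Left; now <A|dirty|dirty>
2) do Suck; now <A|clean|dirty>
3) do Suck; now <A|clean|dirty>
4) do Right; now <B|clean|dirty>
5) do Left; now <A|clean|dirty>
6) do Left; now <A|clean|dirty>
7) do Left; now <A|clean|dirty>

<A|clean|dirty>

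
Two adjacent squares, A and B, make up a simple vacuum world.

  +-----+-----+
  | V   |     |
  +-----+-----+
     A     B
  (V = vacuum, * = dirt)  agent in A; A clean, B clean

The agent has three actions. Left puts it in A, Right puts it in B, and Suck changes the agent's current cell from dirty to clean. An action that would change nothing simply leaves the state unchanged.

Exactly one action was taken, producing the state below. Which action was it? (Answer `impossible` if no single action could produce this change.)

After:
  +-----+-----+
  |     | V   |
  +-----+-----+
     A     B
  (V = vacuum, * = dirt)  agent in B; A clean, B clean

try  Left: loc=A A=clean B=clean
try Right: loc=B A=clean B=clean  ← match
try  Suck: loc=A A=clean B=clean

Right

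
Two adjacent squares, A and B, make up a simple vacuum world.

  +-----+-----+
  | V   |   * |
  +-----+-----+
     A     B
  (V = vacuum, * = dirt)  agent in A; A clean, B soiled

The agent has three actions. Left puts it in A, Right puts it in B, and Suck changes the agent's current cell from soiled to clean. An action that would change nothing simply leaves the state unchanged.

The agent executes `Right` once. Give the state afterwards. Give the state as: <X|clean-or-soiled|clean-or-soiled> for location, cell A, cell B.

<B|clean|soiled>

start: <A|clean|soiled>
1) do Right; now <B|clean|soiled>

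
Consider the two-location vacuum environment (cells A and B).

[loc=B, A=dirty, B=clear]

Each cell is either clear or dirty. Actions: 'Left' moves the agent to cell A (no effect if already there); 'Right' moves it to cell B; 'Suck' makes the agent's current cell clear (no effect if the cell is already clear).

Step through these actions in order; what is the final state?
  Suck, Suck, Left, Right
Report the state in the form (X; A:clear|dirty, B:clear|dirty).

(B; A:dirty, B:clear)

1. Suck → (B; A:dirty, B:clear)
2. Suck → (B; A:dirty, B:clear)
3. Left → (A; A:dirty, B:clear)
4. Right → (B; A:dirty, B:clear)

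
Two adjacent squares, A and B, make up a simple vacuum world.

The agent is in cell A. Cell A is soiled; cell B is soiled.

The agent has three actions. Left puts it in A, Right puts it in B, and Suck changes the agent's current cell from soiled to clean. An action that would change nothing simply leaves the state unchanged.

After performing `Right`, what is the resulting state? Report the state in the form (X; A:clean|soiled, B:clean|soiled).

start: (A; A:soiled, B:soiled)
Right (#1): (B; A:soiled, B:soiled)

(B; A:soiled, B:soiled)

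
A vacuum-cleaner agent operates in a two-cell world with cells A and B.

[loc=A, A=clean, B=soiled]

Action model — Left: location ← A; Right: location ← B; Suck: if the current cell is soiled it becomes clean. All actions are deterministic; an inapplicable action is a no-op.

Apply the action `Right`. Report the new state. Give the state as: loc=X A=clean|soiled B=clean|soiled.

loc=B A=clean B=soiled

start: loc=A A=clean B=soiled
1) do Right; now loc=B A=clean B=soiled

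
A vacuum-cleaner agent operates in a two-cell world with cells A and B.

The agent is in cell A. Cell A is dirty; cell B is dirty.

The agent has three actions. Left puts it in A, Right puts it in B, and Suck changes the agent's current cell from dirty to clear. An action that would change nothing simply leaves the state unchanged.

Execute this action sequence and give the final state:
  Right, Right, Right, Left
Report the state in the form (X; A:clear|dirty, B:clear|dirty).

step 1/4 (Right): (B; A:dirty, B:dirty)
step 2/4 (Right): (B; A:dirty, B:dirty)
step 3/4 (Right): (B; A:dirty, B:dirty)
step 4/4 (Left): (A; A:dirty, B:dirty)

(A; A:dirty, B:dirty)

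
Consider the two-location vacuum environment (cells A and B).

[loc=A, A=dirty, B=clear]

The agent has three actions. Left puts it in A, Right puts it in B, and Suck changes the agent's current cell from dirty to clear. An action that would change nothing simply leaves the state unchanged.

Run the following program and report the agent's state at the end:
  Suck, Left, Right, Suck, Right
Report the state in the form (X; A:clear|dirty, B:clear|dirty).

Suck (#1): (A; A:clear, B:clear)
Left (#2): (A; A:clear, B:clear)
Right (#3): (B; A:clear, B:clear)
Suck (#4): (B; A:clear, B:clear)
Right (#5): (B; A:clear, B:clear)

(B; A:clear, B:clear)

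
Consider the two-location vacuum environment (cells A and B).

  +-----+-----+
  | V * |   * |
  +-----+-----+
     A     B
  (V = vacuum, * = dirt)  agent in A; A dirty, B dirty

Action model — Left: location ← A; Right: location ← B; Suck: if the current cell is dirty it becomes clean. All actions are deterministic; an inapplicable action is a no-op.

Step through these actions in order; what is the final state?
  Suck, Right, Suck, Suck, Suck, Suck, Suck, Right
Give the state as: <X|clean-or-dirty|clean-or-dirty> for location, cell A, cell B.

step 1/8 (Suck): <A|clean|dirty>
step 2/8 (Right): <B|clean|dirty>
step 3/8 (Suck): <B|clean|clean>
step 4/8 (Suck): <B|clean|clean>
step 5/8 (Suck): <B|clean|clean>
step 6/8 (Suck): <B|clean|clean>
step 7/8 (Suck): <B|clean|clean>
step 8/8 (Right): <B|clean|clean>

<B|clean|clean>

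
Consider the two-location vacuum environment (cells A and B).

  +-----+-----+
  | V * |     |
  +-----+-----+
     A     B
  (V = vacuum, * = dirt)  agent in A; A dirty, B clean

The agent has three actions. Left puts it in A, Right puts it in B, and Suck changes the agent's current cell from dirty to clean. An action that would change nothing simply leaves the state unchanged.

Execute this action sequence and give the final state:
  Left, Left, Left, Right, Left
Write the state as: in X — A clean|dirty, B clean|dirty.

in A — A dirty, B clean

Left (#1): in A — A dirty, B clean
Left (#2): in A — A dirty, B clean
Left (#3): in A — A dirty, B clean
Right (#4): in B — A dirty, B clean
Left (#5): in A — A dirty, B clean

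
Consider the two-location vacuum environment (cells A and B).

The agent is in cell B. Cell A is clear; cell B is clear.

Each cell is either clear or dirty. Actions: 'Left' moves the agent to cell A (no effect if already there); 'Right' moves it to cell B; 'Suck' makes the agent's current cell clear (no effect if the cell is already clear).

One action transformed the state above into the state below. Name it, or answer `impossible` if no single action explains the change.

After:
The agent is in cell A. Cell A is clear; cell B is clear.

Left

try  Left: in A — A clear, B clear  ← match
try Right: in B — A clear, B clear
try  Suck: in B — A clear, B clear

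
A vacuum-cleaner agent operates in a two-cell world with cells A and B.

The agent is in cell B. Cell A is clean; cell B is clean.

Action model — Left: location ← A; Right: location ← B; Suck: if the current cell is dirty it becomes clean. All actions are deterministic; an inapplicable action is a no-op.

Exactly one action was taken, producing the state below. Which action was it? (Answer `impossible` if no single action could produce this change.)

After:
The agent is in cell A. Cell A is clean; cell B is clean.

try  Left: (A; A:clean, B:clean)  ← match
try Right: (B; A:clean, B:clean)
try  Suck: (B; A:clean, B:clean)

Left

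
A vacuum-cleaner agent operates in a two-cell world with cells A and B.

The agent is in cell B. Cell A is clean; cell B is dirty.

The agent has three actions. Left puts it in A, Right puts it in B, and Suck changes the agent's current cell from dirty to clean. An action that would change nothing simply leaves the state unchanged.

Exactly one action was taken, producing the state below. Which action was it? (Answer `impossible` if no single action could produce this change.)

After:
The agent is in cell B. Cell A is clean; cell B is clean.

try  Left: loc=A A=clean B=dirty
try Right: loc=B A=clean B=dirty
try  Suck: loc=B A=clean B=clean  ← match

Suck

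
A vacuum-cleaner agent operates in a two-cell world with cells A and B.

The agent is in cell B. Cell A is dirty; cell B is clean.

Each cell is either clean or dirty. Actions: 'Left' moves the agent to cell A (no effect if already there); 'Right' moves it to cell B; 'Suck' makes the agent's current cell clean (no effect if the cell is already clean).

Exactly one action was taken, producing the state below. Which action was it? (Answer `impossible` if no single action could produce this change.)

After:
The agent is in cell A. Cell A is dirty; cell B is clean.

Left

try  Left: (A; A:dirty, B:clean)  ← match
try Right: (B; A:dirty, B:clean)
try  Suck: (B; A:dirty, B:clean)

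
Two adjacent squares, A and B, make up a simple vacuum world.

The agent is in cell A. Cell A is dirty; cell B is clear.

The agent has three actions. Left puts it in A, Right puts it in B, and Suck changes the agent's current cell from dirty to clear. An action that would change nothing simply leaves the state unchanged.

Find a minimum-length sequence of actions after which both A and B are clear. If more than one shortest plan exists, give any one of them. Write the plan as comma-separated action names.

Suck

step 1/1 (Suck): loc=A A=clear B=clear
min 1: A is dirty, one Suck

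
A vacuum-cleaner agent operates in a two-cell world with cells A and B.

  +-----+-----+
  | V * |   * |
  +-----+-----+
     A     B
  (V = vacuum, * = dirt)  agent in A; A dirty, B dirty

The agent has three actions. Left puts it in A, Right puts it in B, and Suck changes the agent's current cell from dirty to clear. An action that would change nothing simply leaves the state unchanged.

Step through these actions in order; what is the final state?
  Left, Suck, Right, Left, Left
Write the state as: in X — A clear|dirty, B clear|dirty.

t=1 Left ⇒ in A — A dirty, B dirty
t=2 Suck ⇒ in A — A clear, B dirty
t=3 Right ⇒ in B — A clear, B dirty
t=4 Left ⇒ in A — A clear, B dirty
t=5 Left ⇒ in A — A clear, B dirty

in A — A clear, B dirty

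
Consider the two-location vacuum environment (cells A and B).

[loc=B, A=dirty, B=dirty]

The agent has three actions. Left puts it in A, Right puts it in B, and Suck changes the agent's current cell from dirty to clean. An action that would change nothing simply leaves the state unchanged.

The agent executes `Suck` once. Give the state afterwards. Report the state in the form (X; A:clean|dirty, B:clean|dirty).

(B; A:dirty, B:clean)

start: (B; A:dirty, B:dirty)
1. Suck → (B; A:dirty, B:clean)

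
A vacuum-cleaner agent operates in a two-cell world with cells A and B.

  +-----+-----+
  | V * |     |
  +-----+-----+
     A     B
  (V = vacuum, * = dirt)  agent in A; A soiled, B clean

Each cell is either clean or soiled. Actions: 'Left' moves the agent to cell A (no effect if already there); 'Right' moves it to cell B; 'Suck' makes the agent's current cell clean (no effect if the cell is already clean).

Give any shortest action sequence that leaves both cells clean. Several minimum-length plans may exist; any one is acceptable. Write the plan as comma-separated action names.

[1] after Suck: in A — A clean, B clean
min 1: A is soiled, one Suck

Suck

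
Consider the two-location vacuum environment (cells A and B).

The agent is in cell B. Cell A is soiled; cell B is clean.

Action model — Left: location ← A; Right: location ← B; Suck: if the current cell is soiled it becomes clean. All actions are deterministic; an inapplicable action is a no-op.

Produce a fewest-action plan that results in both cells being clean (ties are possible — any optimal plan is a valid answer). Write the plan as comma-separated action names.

step 1/2 (Left): loc=A A=soiled B=clean
step 2/2 (Suck): loc=A A=clean B=clean
min 2: go A then Suck

Left, Suck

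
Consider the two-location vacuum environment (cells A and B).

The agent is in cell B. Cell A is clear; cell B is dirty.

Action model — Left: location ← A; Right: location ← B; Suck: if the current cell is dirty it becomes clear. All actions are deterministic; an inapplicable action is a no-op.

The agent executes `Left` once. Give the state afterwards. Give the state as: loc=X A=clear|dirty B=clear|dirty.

loc=A A=clear B=dirty

start: loc=B A=clear B=dirty
step 1/1 (Left): loc=A A=clear B=dirty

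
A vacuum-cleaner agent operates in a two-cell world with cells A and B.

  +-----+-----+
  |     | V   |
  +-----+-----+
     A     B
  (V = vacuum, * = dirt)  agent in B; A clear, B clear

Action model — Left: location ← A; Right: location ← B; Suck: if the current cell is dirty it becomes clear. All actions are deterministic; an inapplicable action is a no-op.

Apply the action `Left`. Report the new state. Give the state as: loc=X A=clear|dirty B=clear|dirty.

start: loc=B A=clear B=clear
1) do Left; now loc=A A=clear B=clear

loc=A A=clear B=clear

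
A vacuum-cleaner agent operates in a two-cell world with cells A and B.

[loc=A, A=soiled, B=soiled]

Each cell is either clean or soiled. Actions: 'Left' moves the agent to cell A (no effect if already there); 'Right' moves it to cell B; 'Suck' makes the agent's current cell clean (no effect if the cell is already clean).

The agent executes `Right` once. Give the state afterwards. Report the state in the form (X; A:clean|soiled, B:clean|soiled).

start: (A; A:soiled, B:soiled)
Right (#1): (B; A:soiled, B:soiled)

(B; A:soiled, B:soiled)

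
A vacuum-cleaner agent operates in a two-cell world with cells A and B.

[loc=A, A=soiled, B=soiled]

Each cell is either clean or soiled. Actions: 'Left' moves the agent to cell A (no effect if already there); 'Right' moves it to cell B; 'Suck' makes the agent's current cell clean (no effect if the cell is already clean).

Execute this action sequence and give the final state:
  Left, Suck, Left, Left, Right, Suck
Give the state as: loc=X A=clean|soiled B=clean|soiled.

step 1/6 (Left): loc=A A=soiled B=soiled
step 2/6 (Suck): loc=A A=clean B=soiled
step 3/6 (Left): loc=A A=clean B=soiled
step 4/6 (Left): loc=A A=clean B=soiled
step 5/6 (Right): loc=B A=clean B=soiled
step 6/6 (Suck): loc=B A=clean B=clean

loc=B A=clean B=clean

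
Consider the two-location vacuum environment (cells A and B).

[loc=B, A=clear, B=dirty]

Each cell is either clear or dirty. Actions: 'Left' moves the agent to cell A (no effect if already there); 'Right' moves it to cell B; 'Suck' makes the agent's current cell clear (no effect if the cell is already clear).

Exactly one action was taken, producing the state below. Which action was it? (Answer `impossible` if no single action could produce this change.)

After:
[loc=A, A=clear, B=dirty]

Left

try  Left: (A; A:clear, B:dirty)  ← match
try Right: (B; A:clear, B:dirty)
try  Suck: (B; A:clear, B:clear)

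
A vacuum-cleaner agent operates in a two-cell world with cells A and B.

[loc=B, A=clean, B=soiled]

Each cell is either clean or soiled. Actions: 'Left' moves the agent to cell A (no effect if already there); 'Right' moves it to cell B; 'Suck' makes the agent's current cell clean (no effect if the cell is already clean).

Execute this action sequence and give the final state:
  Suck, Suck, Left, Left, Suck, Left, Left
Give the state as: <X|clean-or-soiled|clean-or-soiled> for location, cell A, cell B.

Suck (#1): <B|clean|clean>
Suck (#2): <B|clean|clean>
Left (#3): <A|clean|clean>
Left (#4): <A|clean|clean>
Suck (#5): <A|clean|clean>
Left (#6): <A|clean|clean>
Left (#7): <A|clean|clean>

<A|clean|clean>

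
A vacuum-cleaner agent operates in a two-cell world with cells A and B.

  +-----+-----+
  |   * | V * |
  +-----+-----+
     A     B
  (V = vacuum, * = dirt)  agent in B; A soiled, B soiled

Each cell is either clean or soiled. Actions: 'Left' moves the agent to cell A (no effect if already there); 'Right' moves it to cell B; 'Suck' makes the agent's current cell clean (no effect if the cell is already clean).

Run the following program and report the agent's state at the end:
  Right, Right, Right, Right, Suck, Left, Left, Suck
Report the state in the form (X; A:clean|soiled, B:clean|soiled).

t=1 Right ⇒ (B; A:soiled, B:soiled)
t=2 Right ⇒ (B; A:soiled, B:soiled)
t=3 Right ⇒ (B; A:soiled, B:soiled)
t=4 Right ⇒ (B; A:soiled, B:soiled)
t=5 Suck ⇒ (B; A:soiled, B:clean)
t=6 Left ⇒ (A; A:soiled, B:clean)
t=7 Left ⇒ (A; A:soiled, B:clean)
t=8 Suck ⇒ (A; A:clean, B:clean)

(A; A:clean, B:clean)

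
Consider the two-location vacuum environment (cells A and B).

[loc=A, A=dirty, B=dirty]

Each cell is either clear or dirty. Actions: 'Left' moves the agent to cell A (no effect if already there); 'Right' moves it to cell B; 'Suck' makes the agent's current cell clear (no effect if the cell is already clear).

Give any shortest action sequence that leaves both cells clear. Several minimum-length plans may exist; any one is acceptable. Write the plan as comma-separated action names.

1) do Suck; now (A; A:clear, B:dirty)
2) do Right; now (B; A:clear, B:dirty)
3) do Suck; now (B; A:clear, B:clear)
min 3: Suck A + move + Suck B

Suck, Right, Suck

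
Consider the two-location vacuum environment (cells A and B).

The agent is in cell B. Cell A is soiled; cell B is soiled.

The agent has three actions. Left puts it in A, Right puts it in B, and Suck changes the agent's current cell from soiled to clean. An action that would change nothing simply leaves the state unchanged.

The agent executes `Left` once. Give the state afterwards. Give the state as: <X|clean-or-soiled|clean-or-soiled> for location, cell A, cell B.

<A|soiled|soiled>

start: <B|soiled|soiled>
Left (#1): <A|soiled|soiled>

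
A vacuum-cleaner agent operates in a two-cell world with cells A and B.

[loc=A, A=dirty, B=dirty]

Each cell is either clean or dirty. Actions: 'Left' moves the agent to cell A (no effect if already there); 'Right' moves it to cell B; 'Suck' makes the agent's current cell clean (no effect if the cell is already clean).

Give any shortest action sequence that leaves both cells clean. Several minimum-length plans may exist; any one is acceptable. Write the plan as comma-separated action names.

t=1 Suck ⇒ (A; A:clean, B:dirty)
t=2 Right ⇒ (B; A:clean, B:dirty)
t=3 Suck ⇒ (B; A:clean, B:clean)
min 3: Suck A + move + Suck B

Suck, Right, Suck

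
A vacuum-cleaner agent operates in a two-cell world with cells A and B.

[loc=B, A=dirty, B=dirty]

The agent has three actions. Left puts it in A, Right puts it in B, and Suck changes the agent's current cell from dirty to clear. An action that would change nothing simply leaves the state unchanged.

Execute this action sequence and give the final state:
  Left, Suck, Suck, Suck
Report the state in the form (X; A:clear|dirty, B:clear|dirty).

1) do Left; now (A; A:dirty, B:dirty)
2) do Suck; now (A; A:clear, B:dirty)
3) do Suck; now (A; A:clear, B:dirty)
4) do Suck; now (A; A:clear, B:dirty)

(A; A:clear, B:dirty)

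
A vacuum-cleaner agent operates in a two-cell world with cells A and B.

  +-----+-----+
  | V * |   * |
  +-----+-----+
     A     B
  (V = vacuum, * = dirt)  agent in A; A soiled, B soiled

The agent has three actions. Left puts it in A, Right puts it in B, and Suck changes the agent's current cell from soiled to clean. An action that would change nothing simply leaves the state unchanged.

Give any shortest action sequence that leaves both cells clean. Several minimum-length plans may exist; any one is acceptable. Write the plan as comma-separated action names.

step 1/3 (Suck): loc=A A=clean B=soiled
step 2/3 (Right): loc=B A=clean B=soiled
step 3/3 (Suck): loc=B A=clean B=clean
min 3: Suck A + move + Suck B

Suck, Right, Suck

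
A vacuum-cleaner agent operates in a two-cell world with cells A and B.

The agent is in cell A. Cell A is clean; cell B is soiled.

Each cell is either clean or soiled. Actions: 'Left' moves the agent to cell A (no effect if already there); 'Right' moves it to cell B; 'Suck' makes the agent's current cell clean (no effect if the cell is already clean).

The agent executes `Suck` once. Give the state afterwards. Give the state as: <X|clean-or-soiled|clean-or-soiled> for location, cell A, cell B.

<A|clean|soiled>

start: <A|clean|soiled>
[1] after Suck: <A|clean|soiled>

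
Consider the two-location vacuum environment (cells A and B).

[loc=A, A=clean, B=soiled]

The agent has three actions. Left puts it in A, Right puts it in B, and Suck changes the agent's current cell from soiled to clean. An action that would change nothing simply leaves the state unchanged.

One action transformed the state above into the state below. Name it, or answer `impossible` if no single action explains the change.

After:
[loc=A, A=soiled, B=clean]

impossible

try  Left: <A|clean|soiled>
try Right: <B|clean|soiled>
try  Suck: <A|clean|soiled>
no single action produces the after-state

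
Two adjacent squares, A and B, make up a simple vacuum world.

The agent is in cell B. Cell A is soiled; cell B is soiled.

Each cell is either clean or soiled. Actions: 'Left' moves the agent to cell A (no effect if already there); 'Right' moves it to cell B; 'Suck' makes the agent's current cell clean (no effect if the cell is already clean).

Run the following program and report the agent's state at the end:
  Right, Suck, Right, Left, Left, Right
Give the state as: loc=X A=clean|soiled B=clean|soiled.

1) do Right; now loc=B A=soiled B=soiled
2) do Suck; now loc=B A=soiled B=clean
3) do Right; now loc=B A=soiled B=clean
4) do Left; now loc=A A=soiled B=clean
5) do Left; now loc=A A=soiled B=clean
6) do Right; now loc=B A=soiled B=clean

loc=B A=soiled B=clean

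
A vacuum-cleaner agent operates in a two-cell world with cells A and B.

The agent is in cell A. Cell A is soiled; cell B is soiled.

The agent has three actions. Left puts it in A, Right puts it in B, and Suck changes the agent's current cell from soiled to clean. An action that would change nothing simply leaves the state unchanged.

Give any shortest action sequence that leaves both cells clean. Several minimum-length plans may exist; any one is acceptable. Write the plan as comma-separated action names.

Suck, Right, Suck

Suck (#1): (A; A:clean, B:soiled)
Right (#2): (B; A:clean, B:soiled)
Suck (#3): (B; A:clean, B:clean)
min 3: Suck A + move + Suck B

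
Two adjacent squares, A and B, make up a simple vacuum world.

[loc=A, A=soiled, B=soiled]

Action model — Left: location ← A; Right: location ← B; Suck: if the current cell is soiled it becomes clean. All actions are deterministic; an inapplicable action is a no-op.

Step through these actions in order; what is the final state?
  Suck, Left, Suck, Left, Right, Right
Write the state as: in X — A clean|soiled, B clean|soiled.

Suck (#1): in A — A clean, B soiled
Left (#2): in A — A clean, B soiled
Suck (#3): in A — A clean, B soiled
Left (#4): in A — A clean, B soiled
Right (#5): in B — A clean, B soiled
Right (#6): in B — A clean, B soiled

in B — A clean, B soiled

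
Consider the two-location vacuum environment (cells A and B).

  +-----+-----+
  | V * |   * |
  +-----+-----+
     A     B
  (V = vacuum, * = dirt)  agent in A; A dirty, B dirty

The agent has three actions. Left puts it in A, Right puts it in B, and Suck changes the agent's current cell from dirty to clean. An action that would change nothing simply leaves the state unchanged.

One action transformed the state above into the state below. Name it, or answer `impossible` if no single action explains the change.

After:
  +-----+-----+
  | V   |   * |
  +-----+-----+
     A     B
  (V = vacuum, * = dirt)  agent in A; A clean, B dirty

try  Left: <A|dirty|dirty>
try Right: <B|dirty|dirty>
try  Suck: <A|clean|dirty>  ← match

Suck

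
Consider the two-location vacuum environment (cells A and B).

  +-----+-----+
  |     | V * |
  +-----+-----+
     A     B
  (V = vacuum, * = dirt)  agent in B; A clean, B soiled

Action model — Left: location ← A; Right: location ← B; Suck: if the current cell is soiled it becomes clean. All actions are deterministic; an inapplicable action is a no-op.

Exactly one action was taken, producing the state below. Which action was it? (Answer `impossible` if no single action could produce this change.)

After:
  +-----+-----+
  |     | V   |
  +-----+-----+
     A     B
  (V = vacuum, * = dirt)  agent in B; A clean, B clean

try  Left: (A; A:clean, B:soiled)
try Right: (B; A:clean, B:soiled)
try  Suck: (B; A:clean, B:clean)  ← match

Suck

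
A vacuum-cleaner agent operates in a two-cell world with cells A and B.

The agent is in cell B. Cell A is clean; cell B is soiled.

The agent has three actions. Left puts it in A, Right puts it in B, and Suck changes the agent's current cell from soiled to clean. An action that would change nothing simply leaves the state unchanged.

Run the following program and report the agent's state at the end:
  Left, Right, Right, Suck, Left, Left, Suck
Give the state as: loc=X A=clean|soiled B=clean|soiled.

loc=A A=clean B=clean

step 1/7 (Left): loc=A A=clean B=soiled
step 2/7 (Right): loc=B A=clean B=soiled
step 3/7 (Right): loc=B A=clean B=soiled
step 4/7 (Suck): loc=B A=clean B=clean
step 5/7 (Left): loc=A A=clean B=clean
step 6/7 (Left): loc=A A=clean B=clean
step 7/7 (Suck): loc=A A=clean B=clean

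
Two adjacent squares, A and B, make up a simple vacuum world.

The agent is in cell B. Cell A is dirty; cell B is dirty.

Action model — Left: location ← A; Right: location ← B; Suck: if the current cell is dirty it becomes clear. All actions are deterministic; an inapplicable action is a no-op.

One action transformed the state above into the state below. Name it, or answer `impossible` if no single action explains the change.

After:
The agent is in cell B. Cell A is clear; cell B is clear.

impossible

try  Left: (A; A:dirty, B:dirty)
try Right: (B; A:dirty, B:dirty)
try  Suck: (B; A:dirty, B:clear)
no single action produces the after-state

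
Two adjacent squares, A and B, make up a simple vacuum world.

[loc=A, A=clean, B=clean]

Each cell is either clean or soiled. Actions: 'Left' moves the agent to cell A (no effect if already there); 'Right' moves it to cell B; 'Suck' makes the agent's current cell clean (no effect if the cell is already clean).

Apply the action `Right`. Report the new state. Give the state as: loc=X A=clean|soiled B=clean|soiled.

start: loc=A A=clean B=clean
1) do Right; now loc=B A=clean B=clean

loc=B A=clean B=clean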